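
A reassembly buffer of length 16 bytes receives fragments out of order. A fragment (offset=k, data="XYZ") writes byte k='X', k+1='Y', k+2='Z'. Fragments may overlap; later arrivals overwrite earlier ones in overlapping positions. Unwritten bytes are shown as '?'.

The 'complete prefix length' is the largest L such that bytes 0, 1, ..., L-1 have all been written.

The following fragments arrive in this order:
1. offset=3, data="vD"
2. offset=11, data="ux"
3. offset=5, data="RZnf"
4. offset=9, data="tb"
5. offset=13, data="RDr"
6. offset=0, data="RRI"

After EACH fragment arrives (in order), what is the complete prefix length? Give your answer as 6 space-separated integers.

Answer: 0 0 0 0 0 16

Derivation:
Fragment 1: offset=3 data="vD" -> buffer=???vD??????????? -> prefix_len=0
Fragment 2: offset=11 data="ux" -> buffer=???vD??????ux??? -> prefix_len=0
Fragment 3: offset=5 data="RZnf" -> buffer=???vDRZnf??ux??? -> prefix_len=0
Fragment 4: offset=9 data="tb" -> buffer=???vDRZnftbux??? -> prefix_len=0
Fragment 5: offset=13 data="RDr" -> buffer=???vDRZnftbuxRDr -> prefix_len=0
Fragment 6: offset=0 data="RRI" -> buffer=RRIvDRZnftbuxRDr -> prefix_len=16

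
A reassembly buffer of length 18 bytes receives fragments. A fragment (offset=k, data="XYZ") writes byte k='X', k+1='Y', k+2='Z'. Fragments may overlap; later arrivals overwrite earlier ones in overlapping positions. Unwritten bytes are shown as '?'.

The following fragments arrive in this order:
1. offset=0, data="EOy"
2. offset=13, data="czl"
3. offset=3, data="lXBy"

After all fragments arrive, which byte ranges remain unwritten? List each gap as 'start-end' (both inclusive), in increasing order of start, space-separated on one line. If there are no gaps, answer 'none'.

Answer: 7-12 16-17

Derivation:
Fragment 1: offset=0 len=3
Fragment 2: offset=13 len=3
Fragment 3: offset=3 len=4
Gaps: 7-12 16-17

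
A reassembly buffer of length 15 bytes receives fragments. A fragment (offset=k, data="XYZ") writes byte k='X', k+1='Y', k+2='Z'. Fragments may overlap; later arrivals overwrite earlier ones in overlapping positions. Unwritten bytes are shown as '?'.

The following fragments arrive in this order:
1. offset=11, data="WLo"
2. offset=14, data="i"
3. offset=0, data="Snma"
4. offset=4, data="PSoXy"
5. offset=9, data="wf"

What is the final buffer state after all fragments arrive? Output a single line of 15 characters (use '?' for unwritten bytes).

Fragment 1: offset=11 data="WLo" -> buffer=???????????WLo?
Fragment 2: offset=14 data="i" -> buffer=???????????WLoi
Fragment 3: offset=0 data="Snma" -> buffer=Snma???????WLoi
Fragment 4: offset=4 data="PSoXy" -> buffer=SnmaPSoXy??WLoi
Fragment 5: offset=9 data="wf" -> buffer=SnmaPSoXywfWLoi

Answer: SnmaPSoXywfWLoi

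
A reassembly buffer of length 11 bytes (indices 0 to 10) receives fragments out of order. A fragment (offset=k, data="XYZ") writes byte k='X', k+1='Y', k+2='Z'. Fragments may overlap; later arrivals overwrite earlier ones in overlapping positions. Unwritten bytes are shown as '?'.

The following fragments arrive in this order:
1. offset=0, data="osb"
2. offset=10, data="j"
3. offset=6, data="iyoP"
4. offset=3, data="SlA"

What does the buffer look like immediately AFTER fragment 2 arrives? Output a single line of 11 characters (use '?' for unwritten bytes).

Answer: osb???????j

Derivation:
Fragment 1: offset=0 data="osb" -> buffer=osb????????
Fragment 2: offset=10 data="j" -> buffer=osb???????j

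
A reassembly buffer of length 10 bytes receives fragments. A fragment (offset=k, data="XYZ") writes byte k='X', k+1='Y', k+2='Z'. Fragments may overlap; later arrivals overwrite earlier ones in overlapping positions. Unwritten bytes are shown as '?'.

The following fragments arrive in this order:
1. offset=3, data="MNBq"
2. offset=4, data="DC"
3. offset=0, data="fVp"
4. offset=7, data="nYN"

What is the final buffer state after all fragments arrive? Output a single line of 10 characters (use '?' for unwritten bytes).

Fragment 1: offset=3 data="MNBq" -> buffer=???MNBq???
Fragment 2: offset=4 data="DC" -> buffer=???MDCq???
Fragment 3: offset=0 data="fVp" -> buffer=fVpMDCq???
Fragment 4: offset=7 data="nYN" -> buffer=fVpMDCqnYN

Answer: fVpMDCqnYN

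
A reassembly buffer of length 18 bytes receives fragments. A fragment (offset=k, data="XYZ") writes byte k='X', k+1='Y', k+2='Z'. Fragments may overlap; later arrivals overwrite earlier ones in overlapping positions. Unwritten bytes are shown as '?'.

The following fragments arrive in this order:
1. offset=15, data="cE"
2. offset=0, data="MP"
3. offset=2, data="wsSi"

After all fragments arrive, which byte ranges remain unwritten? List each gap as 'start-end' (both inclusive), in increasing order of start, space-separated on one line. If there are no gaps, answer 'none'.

Fragment 1: offset=15 len=2
Fragment 2: offset=0 len=2
Fragment 3: offset=2 len=4
Gaps: 6-14 17-17

Answer: 6-14 17-17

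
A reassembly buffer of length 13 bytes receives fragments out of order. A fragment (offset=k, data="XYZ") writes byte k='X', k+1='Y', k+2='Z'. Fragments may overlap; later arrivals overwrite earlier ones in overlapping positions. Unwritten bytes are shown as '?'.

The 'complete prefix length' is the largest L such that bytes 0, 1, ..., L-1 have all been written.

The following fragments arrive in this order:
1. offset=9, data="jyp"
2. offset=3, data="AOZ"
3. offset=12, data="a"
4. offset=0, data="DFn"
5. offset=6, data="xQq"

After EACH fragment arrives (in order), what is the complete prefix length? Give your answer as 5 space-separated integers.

Answer: 0 0 0 6 13

Derivation:
Fragment 1: offset=9 data="jyp" -> buffer=?????????jyp? -> prefix_len=0
Fragment 2: offset=3 data="AOZ" -> buffer=???AOZ???jyp? -> prefix_len=0
Fragment 3: offset=12 data="a" -> buffer=???AOZ???jypa -> prefix_len=0
Fragment 4: offset=0 data="DFn" -> buffer=DFnAOZ???jypa -> prefix_len=6
Fragment 5: offset=6 data="xQq" -> buffer=DFnAOZxQqjypa -> prefix_len=13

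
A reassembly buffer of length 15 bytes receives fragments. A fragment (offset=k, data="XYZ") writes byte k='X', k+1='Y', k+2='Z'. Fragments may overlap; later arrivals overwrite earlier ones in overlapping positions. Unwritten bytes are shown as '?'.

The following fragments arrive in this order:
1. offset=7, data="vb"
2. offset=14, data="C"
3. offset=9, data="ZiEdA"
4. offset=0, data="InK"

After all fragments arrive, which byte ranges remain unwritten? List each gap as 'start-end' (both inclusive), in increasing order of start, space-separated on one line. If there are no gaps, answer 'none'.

Fragment 1: offset=7 len=2
Fragment 2: offset=14 len=1
Fragment 3: offset=9 len=5
Fragment 4: offset=0 len=3
Gaps: 3-6

Answer: 3-6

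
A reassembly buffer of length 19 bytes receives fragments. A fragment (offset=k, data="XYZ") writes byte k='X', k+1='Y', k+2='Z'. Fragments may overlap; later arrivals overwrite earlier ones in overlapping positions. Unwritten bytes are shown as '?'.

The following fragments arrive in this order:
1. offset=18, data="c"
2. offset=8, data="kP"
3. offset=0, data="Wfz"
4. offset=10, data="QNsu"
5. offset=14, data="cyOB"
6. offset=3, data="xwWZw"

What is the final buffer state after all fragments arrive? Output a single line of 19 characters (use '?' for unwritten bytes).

Fragment 1: offset=18 data="c" -> buffer=??????????????????c
Fragment 2: offset=8 data="kP" -> buffer=????????kP????????c
Fragment 3: offset=0 data="Wfz" -> buffer=Wfz?????kP????????c
Fragment 4: offset=10 data="QNsu" -> buffer=Wfz?????kPQNsu????c
Fragment 5: offset=14 data="cyOB" -> buffer=Wfz?????kPQNsucyOBc
Fragment 6: offset=3 data="xwWZw" -> buffer=WfzxwWZwkPQNsucyOBc

Answer: WfzxwWZwkPQNsucyOBc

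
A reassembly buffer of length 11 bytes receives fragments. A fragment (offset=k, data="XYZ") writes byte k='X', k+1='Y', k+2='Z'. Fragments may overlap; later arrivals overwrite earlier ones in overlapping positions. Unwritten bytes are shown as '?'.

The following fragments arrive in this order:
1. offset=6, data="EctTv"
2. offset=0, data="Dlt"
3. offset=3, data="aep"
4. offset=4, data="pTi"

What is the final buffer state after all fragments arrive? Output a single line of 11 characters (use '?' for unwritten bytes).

Fragment 1: offset=6 data="EctTv" -> buffer=??????EctTv
Fragment 2: offset=0 data="Dlt" -> buffer=Dlt???EctTv
Fragment 3: offset=3 data="aep" -> buffer=DltaepEctTv
Fragment 4: offset=4 data="pTi" -> buffer=DltapTictTv

Answer: DltapTictTv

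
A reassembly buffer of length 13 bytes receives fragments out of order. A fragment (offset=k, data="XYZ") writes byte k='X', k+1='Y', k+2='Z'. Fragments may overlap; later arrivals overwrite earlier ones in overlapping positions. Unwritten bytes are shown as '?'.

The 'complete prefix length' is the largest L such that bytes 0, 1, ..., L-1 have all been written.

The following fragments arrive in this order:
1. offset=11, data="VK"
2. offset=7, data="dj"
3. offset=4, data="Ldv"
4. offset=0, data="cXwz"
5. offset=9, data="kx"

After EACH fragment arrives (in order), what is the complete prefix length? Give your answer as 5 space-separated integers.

Answer: 0 0 0 9 13

Derivation:
Fragment 1: offset=11 data="VK" -> buffer=???????????VK -> prefix_len=0
Fragment 2: offset=7 data="dj" -> buffer=???????dj??VK -> prefix_len=0
Fragment 3: offset=4 data="Ldv" -> buffer=????Ldvdj??VK -> prefix_len=0
Fragment 4: offset=0 data="cXwz" -> buffer=cXwzLdvdj??VK -> prefix_len=9
Fragment 5: offset=9 data="kx" -> buffer=cXwzLdvdjkxVK -> prefix_len=13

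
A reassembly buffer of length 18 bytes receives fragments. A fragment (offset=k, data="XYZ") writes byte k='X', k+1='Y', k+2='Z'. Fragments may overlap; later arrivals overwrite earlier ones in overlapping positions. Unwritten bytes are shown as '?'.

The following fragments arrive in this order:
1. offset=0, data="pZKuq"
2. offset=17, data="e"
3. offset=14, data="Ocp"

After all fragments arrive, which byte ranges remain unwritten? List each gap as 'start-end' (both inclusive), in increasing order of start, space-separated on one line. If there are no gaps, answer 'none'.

Answer: 5-13

Derivation:
Fragment 1: offset=0 len=5
Fragment 2: offset=17 len=1
Fragment 3: offset=14 len=3
Gaps: 5-13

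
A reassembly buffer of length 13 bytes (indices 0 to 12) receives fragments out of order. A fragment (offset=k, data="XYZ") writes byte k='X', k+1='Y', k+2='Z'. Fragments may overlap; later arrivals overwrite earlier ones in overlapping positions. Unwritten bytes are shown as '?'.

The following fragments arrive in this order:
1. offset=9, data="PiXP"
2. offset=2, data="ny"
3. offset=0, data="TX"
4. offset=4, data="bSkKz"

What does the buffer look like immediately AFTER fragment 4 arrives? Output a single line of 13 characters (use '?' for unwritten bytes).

Answer: TXnybSkKzPiXP

Derivation:
Fragment 1: offset=9 data="PiXP" -> buffer=?????????PiXP
Fragment 2: offset=2 data="ny" -> buffer=??ny?????PiXP
Fragment 3: offset=0 data="TX" -> buffer=TXny?????PiXP
Fragment 4: offset=4 data="bSkKz" -> buffer=TXnybSkKzPiXP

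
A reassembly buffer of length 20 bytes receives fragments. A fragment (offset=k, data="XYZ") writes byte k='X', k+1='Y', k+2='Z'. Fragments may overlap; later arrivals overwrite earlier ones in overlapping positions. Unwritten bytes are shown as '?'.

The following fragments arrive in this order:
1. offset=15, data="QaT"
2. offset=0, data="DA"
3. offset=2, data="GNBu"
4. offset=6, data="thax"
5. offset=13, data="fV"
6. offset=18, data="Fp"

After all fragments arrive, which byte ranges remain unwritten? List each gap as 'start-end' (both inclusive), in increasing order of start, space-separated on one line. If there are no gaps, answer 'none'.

Answer: 10-12

Derivation:
Fragment 1: offset=15 len=3
Fragment 2: offset=0 len=2
Fragment 3: offset=2 len=4
Fragment 4: offset=6 len=4
Fragment 5: offset=13 len=2
Fragment 6: offset=18 len=2
Gaps: 10-12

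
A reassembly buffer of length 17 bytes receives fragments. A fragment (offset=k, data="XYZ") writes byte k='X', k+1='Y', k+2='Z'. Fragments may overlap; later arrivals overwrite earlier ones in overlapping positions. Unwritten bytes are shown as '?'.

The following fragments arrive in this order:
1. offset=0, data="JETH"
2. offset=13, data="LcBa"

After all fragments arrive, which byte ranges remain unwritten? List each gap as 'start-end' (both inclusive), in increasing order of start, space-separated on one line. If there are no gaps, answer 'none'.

Fragment 1: offset=0 len=4
Fragment 2: offset=13 len=4
Gaps: 4-12

Answer: 4-12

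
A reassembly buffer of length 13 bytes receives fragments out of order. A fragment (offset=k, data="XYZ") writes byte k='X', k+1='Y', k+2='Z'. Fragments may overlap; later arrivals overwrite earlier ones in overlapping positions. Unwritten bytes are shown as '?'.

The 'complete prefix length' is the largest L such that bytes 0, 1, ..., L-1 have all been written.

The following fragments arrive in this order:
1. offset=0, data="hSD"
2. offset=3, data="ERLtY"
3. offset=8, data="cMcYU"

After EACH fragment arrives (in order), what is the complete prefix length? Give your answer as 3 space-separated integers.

Answer: 3 8 13

Derivation:
Fragment 1: offset=0 data="hSD" -> buffer=hSD?????????? -> prefix_len=3
Fragment 2: offset=3 data="ERLtY" -> buffer=hSDERLtY????? -> prefix_len=8
Fragment 3: offset=8 data="cMcYU" -> buffer=hSDERLtYcMcYU -> prefix_len=13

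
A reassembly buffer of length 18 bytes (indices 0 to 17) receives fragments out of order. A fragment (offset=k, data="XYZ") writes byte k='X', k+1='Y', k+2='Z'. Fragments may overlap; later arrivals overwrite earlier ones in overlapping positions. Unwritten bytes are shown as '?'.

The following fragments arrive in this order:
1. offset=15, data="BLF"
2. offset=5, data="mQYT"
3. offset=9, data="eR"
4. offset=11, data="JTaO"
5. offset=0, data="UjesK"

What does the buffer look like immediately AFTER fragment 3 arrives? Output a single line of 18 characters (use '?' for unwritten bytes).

Answer: ?????mQYTeR????BLF

Derivation:
Fragment 1: offset=15 data="BLF" -> buffer=???????????????BLF
Fragment 2: offset=5 data="mQYT" -> buffer=?????mQYT??????BLF
Fragment 3: offset=9 data="eR" -> buffer=?????mQYTeR????BLF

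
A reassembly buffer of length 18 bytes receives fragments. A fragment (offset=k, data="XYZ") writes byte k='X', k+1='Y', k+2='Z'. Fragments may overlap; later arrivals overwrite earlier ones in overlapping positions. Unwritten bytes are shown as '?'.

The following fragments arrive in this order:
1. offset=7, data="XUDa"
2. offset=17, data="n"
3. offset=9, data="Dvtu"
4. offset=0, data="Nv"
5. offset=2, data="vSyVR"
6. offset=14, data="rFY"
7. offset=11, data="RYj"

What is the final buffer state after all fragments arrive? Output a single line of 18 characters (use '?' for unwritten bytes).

Answer: NvvSyVRXUDvRYjrFYn

Derivation:
Fragment 1: offset=7 data="XUDa" -> buffer=???????XUDa???????
Fragment 2: offset=17 data="n" -> buffer=???????XUDa??????n
Fragment 3: offset=9 data="Dvtu" -> buffer=???????XUDvtu????n
Fragment 4: offset=0 data="Nv" -> buffer=Nv?????XUDvtu????n
Fragment 5: offset=2 data="vSyVR" -> buffer=NvvSyVRXUDvtu????n
Fragment 6: offset=14 data="rFY" -> buffer=NvvSyVRXUDvtu?rFYn
Fragment 7: offset=11 data="RYj" -> buffer=NvvSyVRXUDvRYjrFYn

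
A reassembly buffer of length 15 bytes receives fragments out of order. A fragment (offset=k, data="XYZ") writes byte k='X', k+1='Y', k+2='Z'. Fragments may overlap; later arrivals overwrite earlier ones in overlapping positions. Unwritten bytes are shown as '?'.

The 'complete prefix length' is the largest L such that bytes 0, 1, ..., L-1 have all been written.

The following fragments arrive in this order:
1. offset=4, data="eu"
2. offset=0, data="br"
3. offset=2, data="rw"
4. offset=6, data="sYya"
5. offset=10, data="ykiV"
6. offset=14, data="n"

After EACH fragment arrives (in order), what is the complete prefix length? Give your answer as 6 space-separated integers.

Answer: 0 2 6 10 14 15

Derivation:
Fragment 1: offset=4 data="eu" -> buffer=????eu????????? -> prefix_len=0
Fragment 2: offset=0 data="br" -> buffer=br??eu????????? -> prefix_len=2
Fragment 3: offset=2 data="rw" -> buffer=brrweu????????? -> prefix_len=6
Fragment 4: offset=6 data="sYya" -> buffer=brrweusYya????? -> prefix_len=10
Fragment 5: offset=10 data="ykiV" -> buffer=brrweusYyaykiV? -> prefix_len=14
Fragment 6: offset=14 data="n" -> buffer=brrweusYyaykiVn -> prefix_len=15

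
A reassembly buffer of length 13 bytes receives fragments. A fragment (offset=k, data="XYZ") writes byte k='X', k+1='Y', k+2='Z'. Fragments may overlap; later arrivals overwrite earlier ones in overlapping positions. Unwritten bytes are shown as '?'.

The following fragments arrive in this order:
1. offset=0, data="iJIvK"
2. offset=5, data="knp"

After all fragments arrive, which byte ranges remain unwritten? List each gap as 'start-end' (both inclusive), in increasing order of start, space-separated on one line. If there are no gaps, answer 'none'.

Fragment 1: offset=0 len=5
Fragment 2: offset=5 len=3
Gaps: 8-12

Answer: 8-12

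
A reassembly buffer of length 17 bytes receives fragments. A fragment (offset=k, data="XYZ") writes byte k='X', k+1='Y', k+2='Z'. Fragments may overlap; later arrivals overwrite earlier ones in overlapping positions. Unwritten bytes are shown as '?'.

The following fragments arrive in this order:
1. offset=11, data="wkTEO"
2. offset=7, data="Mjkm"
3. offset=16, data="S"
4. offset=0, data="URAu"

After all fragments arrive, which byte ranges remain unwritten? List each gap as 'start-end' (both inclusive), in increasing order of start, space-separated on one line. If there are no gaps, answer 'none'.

Fragment 1: offset=11 len=5
Fragment 2: offset=7 len=4
Fragment 3: offset=16 len=1
Fragment 4: offset=0 len=4
Gaps: 4-6

Answer: 4-6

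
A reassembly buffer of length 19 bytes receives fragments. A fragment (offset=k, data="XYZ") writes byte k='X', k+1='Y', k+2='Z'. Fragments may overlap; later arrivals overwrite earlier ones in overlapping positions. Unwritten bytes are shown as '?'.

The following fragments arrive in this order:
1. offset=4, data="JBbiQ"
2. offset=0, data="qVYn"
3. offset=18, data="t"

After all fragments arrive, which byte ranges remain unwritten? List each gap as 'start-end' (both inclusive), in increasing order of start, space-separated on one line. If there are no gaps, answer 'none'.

Answer: 9-17

Derivation:
Fragment 1: offset=4 len=5
Fragment 2: offset=0 len=4
Fragment 3: offset=18 len=1
Gaps: 9-17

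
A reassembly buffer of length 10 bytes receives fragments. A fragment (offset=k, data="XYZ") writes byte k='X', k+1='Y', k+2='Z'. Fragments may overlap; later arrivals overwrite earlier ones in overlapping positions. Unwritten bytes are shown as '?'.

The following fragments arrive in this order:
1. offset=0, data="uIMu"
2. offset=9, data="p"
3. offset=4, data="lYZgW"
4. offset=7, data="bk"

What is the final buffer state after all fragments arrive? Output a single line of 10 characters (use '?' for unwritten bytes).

Answer: uIMulYZbkp

Derivation:
Fragment 1: offset=0 data="uIMu" -> buffer=uIMu??????
Fragment 2: offset=9 data="p" -> buffer=uIMu?????p
Fragment 3: offset=4 data="lYZgW" -> buffer=uIMulYZgWp
Fragment 4: offset=7 data="bk" -> buffer=uIMulYZbkp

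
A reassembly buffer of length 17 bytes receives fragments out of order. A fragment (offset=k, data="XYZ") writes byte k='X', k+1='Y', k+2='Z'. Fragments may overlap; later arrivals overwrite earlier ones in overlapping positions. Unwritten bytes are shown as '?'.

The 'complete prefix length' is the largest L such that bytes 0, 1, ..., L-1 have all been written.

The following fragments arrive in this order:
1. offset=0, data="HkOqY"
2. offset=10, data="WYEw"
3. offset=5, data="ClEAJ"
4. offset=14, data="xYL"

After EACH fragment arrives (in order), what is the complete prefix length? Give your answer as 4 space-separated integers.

Fragment 1: offset=0 data="HkOqY" -> buffer=HkOqY???????????? -> prefix_len=5
Fragment 2: offset=10 data="WYEw" -> buffer=HkOqY?????WYEw??? -> prefix_len=5
Fragment 3: offset=5 data="ClEAJ" -> buffer=HkOqYClEAJWYEw??? -> prefix_len=14
Fragment 4: offset=14 data="xYL" -> buffer=HkOqYClEAJWYEwxYL -> prefix_len=17

Answer: 5 5 14 17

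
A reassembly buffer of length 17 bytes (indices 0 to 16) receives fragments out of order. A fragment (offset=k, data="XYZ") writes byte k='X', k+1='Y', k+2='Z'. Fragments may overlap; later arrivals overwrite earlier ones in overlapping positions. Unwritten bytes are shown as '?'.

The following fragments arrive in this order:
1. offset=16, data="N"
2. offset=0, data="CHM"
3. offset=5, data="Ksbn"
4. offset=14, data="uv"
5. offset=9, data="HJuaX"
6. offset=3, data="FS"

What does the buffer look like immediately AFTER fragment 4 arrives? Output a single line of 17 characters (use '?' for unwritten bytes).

Fragment 1: offset=16 data="N" -> buffer=????????????????N
Fragment 2: offset=0 data="CHM" -> buffer=CHM?????????????N
Fragment 3: offset=5 data="Ksbn" -> buffer=CHM??Ksbn???????N
Fragment 4: offset=14 data="uv" -> buffer=CHM??Ksbn?????uvN

Answer: CHM??Ksbn?????uvN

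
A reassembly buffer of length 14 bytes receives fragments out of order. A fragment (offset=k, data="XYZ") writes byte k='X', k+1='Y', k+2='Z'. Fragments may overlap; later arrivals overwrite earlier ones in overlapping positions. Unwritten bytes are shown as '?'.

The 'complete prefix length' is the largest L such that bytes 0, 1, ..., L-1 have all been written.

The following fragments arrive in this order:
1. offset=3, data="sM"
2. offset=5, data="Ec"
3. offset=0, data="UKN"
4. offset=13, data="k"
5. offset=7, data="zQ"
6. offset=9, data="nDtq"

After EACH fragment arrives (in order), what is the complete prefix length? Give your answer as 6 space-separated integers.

Fragment 1: offset=3 data="sM" -> buffer=???sM????????? -> prefix_len=0
Fragment 2: offset=5 data="Ec" -> buffer=???sMEc??????? -> prefix_len=0
Fragment 3: offset=0 data="UKN" -> buffer=UKNsMEc??????? -> prefix_len=7
Fragment 4: offset=13 data="k" -> buffer=UKNsMEc??????k -> prefix_len=7
Fragment 5: offset=7 data="zQ" -> buffer=UKNsMEczQ????k -> prefix_len=9
Fragment 6: offset=9 data="nDtq" -> buffer=UKNsMEczQnDtqk -> prefix_len=14

Answer: 0 0 7 7 9 14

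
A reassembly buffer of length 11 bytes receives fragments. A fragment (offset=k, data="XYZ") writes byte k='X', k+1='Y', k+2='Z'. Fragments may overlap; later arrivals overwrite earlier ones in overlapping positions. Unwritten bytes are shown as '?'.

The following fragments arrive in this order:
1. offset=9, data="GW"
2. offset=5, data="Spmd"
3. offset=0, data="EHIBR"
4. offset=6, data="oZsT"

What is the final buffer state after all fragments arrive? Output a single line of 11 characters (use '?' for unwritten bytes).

Answer: EHIBRSoZsTW

Derivation:
Fragment 1: offset=9 data="GW" -> buffer=?????????GW
Fragment 2: offset=5 data="Spmd" -> buffer=?????SpmdGW
Fragment 3: offset=0 data="EHIBR" -> buffer=EHIBRSpmdGW
Fragment 4: offset=6 data="oZsT" -> buffer=EHIBRSoZsTW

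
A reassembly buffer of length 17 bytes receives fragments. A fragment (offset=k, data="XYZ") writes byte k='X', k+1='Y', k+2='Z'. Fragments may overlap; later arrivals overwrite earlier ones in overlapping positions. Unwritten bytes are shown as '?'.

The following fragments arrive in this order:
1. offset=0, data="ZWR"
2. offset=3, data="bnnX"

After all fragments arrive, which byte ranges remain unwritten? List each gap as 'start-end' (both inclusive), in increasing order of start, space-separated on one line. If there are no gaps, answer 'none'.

Fragment 1: offset=0 len=3
Fragment 2: offset=3 len=4
Gaps: 7-16

Answer: 7-16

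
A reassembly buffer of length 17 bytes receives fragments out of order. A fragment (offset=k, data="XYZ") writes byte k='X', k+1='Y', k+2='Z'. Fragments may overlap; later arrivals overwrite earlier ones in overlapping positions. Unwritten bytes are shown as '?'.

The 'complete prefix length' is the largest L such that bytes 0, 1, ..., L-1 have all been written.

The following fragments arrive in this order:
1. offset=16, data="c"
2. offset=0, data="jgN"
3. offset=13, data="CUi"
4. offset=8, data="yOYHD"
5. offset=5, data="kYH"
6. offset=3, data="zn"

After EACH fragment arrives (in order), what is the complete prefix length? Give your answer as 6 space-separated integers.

Fragment 1: offset=16 data="c" -> buffer=????????????????c -> prefix_len=0
Fragment 2: offset=0 data="jgN" -> buffer=jgN?????????????c -> prefix_len=3
Fragment 3: offset=13 data="CUi" -> buffer=jgN??????????CUic -> prefix_len=3
Fragment 4: offset=8 data="yOYHD" -> buffer=jgN?????yOYHDCUic -> prefix_len=3
Fragment 5: offset=5 data="kYH" -> buffer=jgN??kYHyOYHDCUic -> prefix_len=3
Fragment 6: offset=3 data="zn" -> buffer=jgNznkYHyOYHDCUic -> prefix_len=17

Answer: 0 3 3 3 3 17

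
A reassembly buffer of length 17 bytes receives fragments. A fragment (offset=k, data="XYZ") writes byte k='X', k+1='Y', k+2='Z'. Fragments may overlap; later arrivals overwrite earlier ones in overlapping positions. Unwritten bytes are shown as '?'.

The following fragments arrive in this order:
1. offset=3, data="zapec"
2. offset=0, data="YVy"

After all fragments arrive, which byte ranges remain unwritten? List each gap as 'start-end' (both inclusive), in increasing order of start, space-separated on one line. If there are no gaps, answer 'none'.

Fragment 1: offset=3 len=5
Fragment 2: offset=0 len=3
Gaps: 8-16

Answer: 8-16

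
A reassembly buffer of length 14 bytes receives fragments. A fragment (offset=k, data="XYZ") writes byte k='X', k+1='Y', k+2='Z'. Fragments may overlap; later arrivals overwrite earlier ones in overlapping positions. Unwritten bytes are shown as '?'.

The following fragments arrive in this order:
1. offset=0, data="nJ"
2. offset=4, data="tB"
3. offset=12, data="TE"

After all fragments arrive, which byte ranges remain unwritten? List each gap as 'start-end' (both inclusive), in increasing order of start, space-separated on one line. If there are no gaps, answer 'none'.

Answer: 2-3 6-11

Derivation:
Fragment 1: offset=0 len=2
Fragment 2: offset=4 len=2
Fragment 3: offset=12 len=2
Gaps: 2-3 6-11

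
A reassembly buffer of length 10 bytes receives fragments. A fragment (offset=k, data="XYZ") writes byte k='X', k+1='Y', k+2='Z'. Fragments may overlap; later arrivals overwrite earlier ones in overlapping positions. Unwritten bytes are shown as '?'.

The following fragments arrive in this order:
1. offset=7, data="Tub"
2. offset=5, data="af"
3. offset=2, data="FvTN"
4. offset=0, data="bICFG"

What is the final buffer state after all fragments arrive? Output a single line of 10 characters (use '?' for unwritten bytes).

Answer: bICFGNfTub

Derivation:
Fragment 1: offset=7 data="Tub" -> buffer=???????Tub
Fragment 2: offset=5 data="af" -> buffer=?????afTub
Fragment 3: offset=2 data="FvTN" -> buffer=??FvTNfTub
Fragment 4: offset=0 data="bICFG" -> buffer=bICFGNfTub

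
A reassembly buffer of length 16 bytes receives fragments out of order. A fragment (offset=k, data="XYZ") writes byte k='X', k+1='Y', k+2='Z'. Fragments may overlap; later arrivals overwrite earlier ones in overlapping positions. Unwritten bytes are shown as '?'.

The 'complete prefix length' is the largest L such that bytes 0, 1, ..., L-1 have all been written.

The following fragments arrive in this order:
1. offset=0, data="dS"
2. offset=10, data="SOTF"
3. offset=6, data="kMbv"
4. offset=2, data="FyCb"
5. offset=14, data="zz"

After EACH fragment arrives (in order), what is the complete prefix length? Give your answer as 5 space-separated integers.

Answer: 2 2 2 14 16

Derivation:
Fragment 1: offset=0 data="dS" -> buffer=dS?????????????? -> prefix_len=2
Fragment 2: offset=10 data="SOTF" -> buffer=dS????????SOTF?? -> prefix_len=2
Fragment 3: offset=6 data="kMbv" -> buffer=dS????kMbvSOTF?? -> prefix_len=2
Fragment 4: offset=2 data="FyCb" -> buffer=dSFyCbkMbvSOTF?? -> prefix_len=14
Fragment 5: offset=14 data="zz" -> buffer=dSFyCbkMbvSOTFzz -> prefix_len=16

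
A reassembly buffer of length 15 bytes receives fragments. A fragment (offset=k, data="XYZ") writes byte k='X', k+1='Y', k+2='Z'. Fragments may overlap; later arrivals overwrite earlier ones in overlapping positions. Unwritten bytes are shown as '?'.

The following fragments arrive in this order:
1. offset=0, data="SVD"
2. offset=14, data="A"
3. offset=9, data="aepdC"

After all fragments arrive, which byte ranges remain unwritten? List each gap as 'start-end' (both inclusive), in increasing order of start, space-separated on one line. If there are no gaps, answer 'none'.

Answer: 3-8

Derivation:
Fragment 1: offset=0 len=3
Fragment 2: offset=14 len=1
Fragment 3: offset=9 len=5
Gaps: 3-8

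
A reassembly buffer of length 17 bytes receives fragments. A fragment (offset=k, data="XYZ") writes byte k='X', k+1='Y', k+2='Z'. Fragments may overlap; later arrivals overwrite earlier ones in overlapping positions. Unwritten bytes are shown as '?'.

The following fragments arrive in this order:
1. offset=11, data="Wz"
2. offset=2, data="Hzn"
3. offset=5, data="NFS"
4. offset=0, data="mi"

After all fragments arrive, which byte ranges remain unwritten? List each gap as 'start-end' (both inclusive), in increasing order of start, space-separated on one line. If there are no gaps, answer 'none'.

Answer: 8-10 13-16

Derivation:
Fragment 1: offset=11 len=2
Fragment 2: offset=2 len=3
Fragment 3: offset=5 len=3
Fragment 4: offset=0 len=2
Gaps: 8-10 13-16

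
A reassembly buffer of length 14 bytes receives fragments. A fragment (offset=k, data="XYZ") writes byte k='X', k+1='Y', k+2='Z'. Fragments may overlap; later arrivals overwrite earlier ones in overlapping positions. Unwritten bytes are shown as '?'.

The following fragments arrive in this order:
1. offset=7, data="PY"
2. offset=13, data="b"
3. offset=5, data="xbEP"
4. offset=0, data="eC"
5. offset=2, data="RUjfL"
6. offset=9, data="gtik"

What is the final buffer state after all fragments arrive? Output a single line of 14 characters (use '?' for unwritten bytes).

Answer: eCRUjfLEPgtikb

Derivation:
Fragment 1: offset=7 data="PY" -> buffer=???????PY?????
Fragment 2: offset=13 data="b" -> buffer=???????PY????b
Fragment 3: offset=5 data="xbEP" -> buffer=?????xbEP????b
Fragment 4: offset=0 data="eC" -> buffer=eC???xbEP????b
Fragment 5: offset=2 data="RUjfL" -> buffer=eCRUjfLEP????b
Fragment 6: offset=9 data="gtik" -> buffer=eCRUjfLEPgtikb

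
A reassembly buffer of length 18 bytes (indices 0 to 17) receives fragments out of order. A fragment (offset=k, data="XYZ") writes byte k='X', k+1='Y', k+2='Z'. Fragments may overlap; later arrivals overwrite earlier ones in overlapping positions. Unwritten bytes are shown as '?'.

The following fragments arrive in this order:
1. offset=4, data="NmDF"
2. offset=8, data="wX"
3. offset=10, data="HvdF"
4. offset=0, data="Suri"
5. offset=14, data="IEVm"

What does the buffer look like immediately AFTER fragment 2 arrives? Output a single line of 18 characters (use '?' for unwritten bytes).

Fragment 1: offset=4 data="NmDF" -> buffer=????NmDF??????????
Fragment 2: offset=8 data="wX" -> buffer=????NmDFwX????????

Answer: ????NmDFwX????????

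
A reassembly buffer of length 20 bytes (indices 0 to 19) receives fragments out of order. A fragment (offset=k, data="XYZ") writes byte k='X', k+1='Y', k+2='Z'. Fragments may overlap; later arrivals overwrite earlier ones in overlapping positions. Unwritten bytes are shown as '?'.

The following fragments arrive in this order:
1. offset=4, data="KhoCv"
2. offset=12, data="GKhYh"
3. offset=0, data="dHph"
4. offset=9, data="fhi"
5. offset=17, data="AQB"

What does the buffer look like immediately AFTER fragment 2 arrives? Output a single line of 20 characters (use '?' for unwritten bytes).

Fragment 1: offset=4 data="KhoCv" -> buffer=????KhoCv???????????
Fragment 2: offset=12 data="GKhYh" -> buffer=????KhoCv???GKhYh???

Answer: ????KhoCv???GKhYh???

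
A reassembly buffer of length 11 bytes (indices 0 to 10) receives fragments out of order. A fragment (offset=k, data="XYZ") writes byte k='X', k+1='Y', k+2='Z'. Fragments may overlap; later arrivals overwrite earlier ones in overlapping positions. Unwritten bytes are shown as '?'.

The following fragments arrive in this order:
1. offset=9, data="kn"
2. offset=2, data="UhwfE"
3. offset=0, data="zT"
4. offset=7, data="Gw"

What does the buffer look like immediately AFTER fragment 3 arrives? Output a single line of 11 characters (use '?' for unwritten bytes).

Fragment 1: offset=9 data="kn" -> buffer=?????????kn
Fragment 2: offset=2 data="UhwfE" -> buffer=??UhwfE??kn
Fragment 3: offset=0 data="zT" -> buffer=zTUhwfE??kn

Answer: zTUhwfE??kn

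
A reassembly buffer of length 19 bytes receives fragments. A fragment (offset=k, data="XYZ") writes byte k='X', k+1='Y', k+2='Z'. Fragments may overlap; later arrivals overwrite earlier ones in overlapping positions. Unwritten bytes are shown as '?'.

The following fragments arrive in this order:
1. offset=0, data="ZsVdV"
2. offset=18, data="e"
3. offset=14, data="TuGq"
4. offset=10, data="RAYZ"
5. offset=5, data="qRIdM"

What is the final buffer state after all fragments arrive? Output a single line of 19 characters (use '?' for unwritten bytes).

Answer: ZsVdVqRIdMRAYZTuGqe

Derivation:
Fragment 1: offset=0 data="ZsVdV" -> buffer=ZsVdV??????????????
Fragment 2: offset=18 data="e" -> buffer=ZsVdV?????????????e
Fragment 3: offset=14 data="TuGq" -> buffer=ZsVdV?????????TuGqe
Fragment 4: offset=10 data="RAYZ" -> buffer=ZsVdV?????RAYZTuGqe
Fragment 5: offset=5 data="qRIdM" -> buffer=ZsVdVqRIdMRAYZTuGqe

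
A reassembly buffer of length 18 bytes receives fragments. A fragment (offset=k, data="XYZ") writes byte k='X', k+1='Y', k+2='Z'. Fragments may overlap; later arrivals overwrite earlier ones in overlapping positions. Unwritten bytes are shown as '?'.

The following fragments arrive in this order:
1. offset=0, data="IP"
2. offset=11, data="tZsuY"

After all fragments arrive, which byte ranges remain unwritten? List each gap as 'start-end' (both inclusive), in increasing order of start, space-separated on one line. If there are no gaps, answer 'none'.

Fragment 1: offset=0 len=2
Fragment 2: offset=11 len=5
Gaps: 2-10 16-17

Answer: 2-10 16-17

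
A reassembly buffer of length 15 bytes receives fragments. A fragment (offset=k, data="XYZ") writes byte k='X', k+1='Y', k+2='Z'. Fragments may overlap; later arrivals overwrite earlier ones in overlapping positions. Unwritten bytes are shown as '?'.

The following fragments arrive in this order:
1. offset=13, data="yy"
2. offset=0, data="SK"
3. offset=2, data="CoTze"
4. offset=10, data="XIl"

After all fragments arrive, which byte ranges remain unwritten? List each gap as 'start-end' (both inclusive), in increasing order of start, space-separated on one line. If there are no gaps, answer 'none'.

Answer: 7-9

Derivation:
Fragment 1: offset=13 len=2
Fragment 2: offset=0 len=2
Fragment 3: offset=2 len=5
Fragment 4: offset=10 len=3
Gaps: 7-9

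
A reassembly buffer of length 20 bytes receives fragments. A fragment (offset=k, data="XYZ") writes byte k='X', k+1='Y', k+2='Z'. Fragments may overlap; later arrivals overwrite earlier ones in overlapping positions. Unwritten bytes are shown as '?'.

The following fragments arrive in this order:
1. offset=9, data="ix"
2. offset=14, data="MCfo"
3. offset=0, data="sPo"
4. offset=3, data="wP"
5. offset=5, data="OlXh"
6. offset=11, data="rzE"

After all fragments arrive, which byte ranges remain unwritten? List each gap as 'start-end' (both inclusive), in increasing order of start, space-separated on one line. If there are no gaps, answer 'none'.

Fragment 1: offset=9 len=2
Fragment 2: offset=14 len=4
Fragment 3: offset=0 len=3
Fragment 4: offset=3 len=2
Fragment 5: offset=5 len=4
Fragment 6: offset=11 len=3
Gaps: 18-19

Answer: 18-19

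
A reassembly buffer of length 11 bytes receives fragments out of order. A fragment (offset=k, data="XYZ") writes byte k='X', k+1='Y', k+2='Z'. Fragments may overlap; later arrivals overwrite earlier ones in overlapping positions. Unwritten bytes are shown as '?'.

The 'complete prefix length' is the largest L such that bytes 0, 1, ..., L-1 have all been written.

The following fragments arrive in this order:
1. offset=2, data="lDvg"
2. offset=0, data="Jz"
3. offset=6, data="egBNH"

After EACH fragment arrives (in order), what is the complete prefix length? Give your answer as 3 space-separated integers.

Answer: 0 6 11

Derivation:
Fragment 1: offset=2 data="lDvg" -> buffer=??lDvg????? -> prefix_len=0
Fragment 2: offset=0 data="Jz" -> buffer=JzlDvg????? -> prefix_len=6
Fragment 3: offset=6 data="egBNH" -> buffer=JzlDvgegBNH -> prefix_len=11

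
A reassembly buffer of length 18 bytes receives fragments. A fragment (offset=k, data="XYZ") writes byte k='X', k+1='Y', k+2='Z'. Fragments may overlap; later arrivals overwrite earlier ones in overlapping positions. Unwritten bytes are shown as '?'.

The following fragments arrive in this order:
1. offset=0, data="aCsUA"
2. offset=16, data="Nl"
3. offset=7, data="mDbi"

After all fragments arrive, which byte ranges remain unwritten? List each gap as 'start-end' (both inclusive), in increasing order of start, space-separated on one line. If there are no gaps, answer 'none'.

Fragment 1: offset=0 len=5
Fragment 2: offset=16 len=2
Fragment 3: offset=7 len=4
Gaps: 5-6 11-15

Answer: 5-6 11-15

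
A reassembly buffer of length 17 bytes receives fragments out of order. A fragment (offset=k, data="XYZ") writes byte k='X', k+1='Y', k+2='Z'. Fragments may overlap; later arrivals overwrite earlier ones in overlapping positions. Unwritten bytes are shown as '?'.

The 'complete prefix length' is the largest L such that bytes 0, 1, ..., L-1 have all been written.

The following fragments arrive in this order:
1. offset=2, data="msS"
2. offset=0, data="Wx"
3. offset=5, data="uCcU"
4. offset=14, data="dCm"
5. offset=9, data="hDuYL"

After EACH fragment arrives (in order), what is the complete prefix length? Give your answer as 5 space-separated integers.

Fragment 1: offset=2 data="msS" -> buffer=??msS???????????? -> prefix_len=0
Fragment 2: offset=0 data="Wx" -> buffer=WxmsS???????????? -> prefix_len=5
Fragment 3: offset=5 data="uCcU" -> buffer=WxmsSuCcU???????? -> prefix_len=9
Fragment 4: offset=14 data="dCm" -> buffer=WxmsSuCcU?????dCm -> prefix_len=9
Fragment 5: offset=9 data="hDuYL" -> buffer=WxmsSuCcUhDuYLdCm -> prefix_len=17

Answer: 0 5 9 9 17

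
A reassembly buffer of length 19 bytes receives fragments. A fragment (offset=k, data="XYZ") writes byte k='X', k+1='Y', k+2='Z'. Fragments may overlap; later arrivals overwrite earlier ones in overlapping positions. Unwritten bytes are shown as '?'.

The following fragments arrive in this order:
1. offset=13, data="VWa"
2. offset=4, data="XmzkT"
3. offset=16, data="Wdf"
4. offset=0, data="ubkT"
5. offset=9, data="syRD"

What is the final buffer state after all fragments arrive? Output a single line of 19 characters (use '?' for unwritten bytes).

Fragment 1: offset=13 data="VWa" -> buffer=?????????????VWa???
Fragment 2: offset=4 data="XmzkT" -> buffer=????XmzkT????VWa???
Fragment 3: offset=16 data="Wdf" -> buffer=????XmzkT????VWaWdf
Fragment 4: offset=0 data="ubkT" -> buffer=ubkTXmzkT????VWaWdf
Fragment 5: offset=9 data="syRD" -> buffer=ubkTXmzkTsyRDVWaWdf

Answer: ubkTXmzkTsyRDVWaWdf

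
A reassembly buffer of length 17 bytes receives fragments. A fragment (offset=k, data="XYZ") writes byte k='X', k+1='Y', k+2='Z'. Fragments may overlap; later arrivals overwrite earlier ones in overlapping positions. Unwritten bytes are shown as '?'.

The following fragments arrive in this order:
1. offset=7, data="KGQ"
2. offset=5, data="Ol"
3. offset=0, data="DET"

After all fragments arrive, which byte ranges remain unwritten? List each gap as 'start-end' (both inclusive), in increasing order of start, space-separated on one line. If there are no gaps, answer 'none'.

Answer: 3-4 10-16

Derivation:
Fragment 1: offset=7 len=3
Fragment 2: offset=5 len=2
Fragment 3: offset=0 len=3
Gaps: 3-4 10-16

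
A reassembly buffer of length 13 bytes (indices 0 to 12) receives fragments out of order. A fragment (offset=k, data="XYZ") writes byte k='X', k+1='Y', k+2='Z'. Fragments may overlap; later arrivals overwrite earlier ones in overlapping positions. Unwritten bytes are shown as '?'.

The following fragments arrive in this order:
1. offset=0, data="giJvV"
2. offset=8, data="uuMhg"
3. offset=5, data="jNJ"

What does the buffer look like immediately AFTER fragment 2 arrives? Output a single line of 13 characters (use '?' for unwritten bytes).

Answer: giJvV???uuMhg

Derivation:
Fragment 1: offset=0 data="giJvV" -> buffer=giJvV????????
Fragment 2: offset=8 data="uuMhg" -> buffer=giJvV???uuMhg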